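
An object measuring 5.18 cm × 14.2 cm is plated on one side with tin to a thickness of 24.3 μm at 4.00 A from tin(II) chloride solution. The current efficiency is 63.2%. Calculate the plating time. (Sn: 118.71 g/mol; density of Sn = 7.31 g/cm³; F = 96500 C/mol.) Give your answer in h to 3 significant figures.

Plated area = 5.18 × 14.2 = 73.56 cm²
Volume = 73.56 × 24.3×10⁻⁴ cm = 0.1788 cm³
m(Sn) = 0.1788 × 7.31 = 1.307 g
n(Sn) = 1.307 / 118.71 = 0.01101 mol; n(e⁻) = 2 × 0.01101 = 0.02202 mol
Q = 0.02202 × 96500 / 0.632 = 3362 C
t = 3362 / 4.00 = 840.5 s = 0.233 h

0.233 h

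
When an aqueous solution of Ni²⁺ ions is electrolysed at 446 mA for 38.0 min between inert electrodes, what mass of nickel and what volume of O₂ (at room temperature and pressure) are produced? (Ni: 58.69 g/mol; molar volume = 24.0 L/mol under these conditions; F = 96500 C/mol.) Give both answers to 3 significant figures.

Q = 0.446 × 2280 = 1017 C; n(e⁻) = 1017 / 96500 = 0.01054 mol
Cathode: Ni²⁺ + 2e⁻ → Ni → n(Ni) = 0.01054/2 = 0.005270 mol → 0.309 g
Anode: 2H₂O → O₂ + 4H⁺ + 4e⁻ → n(O₂) = 0.01054/4 = 0.002635 mol → 0.0632 L

0.309 g Ni; 0.0632 L O₂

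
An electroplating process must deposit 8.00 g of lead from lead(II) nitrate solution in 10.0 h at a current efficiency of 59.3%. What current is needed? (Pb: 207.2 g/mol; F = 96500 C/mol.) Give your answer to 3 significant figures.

n(Pb) = 8.00 / 207.2 = 0.03861 mol
Pb²⁺ + 2e⁻ → Pb, so n(e⁻) = 2 × 0.03861 = 0.07722 mol
Q = 0.07722 × 96500 / 0.593 = 12570 C
I = Q / t = 12570 / 36000 s = 0.349 A

0.349 A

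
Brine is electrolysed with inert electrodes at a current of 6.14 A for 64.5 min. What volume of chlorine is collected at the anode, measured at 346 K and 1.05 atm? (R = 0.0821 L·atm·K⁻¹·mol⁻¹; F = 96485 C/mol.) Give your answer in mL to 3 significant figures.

Q = It = 6.14 × 3870 = 23760 C
n(e⁻) = 23760 / 96485 = 0.2463 mol
2Cl⁻ → Cl₂ + 2e⁻, so n(Cl₂) = 0.2463 / 2 = 0.1232 mol
V = nRT/P = 0.1232 × 0.0821 × 346 / 1.05 = 3.333 L
= 3330 mL

3330 mL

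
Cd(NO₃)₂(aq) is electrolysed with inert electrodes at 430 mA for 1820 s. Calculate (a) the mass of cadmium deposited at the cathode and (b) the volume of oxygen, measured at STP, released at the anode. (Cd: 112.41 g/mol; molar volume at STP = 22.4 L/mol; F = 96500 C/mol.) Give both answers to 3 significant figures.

Q = 0.430 × 1820 = 782.6 C; n(e⁻) = 782.6 / 96500 = 0.008110 mol
Cathode: Cd²⁺ + 2e⁻ → Cd → n(Cd) = 0.008110/2 = 0.004055 mol → 0.456 g
Anode: 2H₂O → O₂ + 4H⁺ + 4e⁻ → n(O₂) = 0.008110/4 = 0.002028 mol → 0.0454 L

0.456 g Cd; 0.0454 L O₂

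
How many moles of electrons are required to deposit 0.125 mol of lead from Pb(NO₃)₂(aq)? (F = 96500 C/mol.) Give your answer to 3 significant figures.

0.250 mol

Pb²⁺ + 2e⁻ → Pb, so n(e⁻) = 2 × 0.125 = 0.2500 mol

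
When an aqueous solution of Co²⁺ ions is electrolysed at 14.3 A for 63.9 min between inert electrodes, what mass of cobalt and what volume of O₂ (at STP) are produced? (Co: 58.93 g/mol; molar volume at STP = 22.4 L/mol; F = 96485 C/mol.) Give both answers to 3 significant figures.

16.7 g Co; 3.18 L O₂

Q = 14.3 × 3834 = 54830 C; n(e⁻) = 54830 / 96485 = 0.5683 mol
Cathode: Co²⁺ + 2e⁻ → Co → n(Co) = 0.5683/2 = 0.2842 mol → 16.7 g
Anode: 2H₂O → O₂ + 4H⁺ + 4e⁻ → n(O₂) = 0.5683/4 = 0.1421 mol → 3.18 L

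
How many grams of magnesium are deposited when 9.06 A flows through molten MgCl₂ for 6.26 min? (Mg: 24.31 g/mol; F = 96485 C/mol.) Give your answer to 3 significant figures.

Charge passed = 9.06 × 375.6 = 3403 C
n(e⁻) = 3403 / 96485 = 0.03527 mol
Mg²⁺ + 2e⁻ → Mg, so n(Mg) = 0.03527 / 2 = 0.01764 mol
m = 0.01764 × 24.31 = 0.429 g

0.429 g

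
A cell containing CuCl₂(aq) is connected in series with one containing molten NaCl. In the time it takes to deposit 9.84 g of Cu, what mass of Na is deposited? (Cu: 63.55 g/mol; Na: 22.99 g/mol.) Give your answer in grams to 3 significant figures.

7.12 g

n(Cu) = 9.84 / 63.55 = 0.1548 mol
Cu²⁺ + 2e⁻ → Cu, so n(e⁻) = 2 × 0.1548 = 0.3096 mol
Same current for the same time ⇒ same n(e⁻) = 0.3096 mol in both cells.
Na⁺ + e⁻ → Na, so n(Na) = 0.3096 mol
m(Na) = 0.3096 × 22.99 = 7.12 g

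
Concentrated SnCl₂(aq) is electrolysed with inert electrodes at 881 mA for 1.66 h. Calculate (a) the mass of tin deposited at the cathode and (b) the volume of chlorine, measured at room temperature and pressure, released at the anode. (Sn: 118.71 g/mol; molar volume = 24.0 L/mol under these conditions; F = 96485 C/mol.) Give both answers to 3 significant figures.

Q = 0.881 × 5976 = 5265 C; n(e⁻) = 5265 / 96485 = 0.05457 mol
Cathode: Sn²⁺ + 2e⁻ → Sn → n(Sn) = 0.05457/2 = 0.02729 mol → 3.24 g
Anode: 2Cl⁻ → Cl₂ + 2e⁻ → n(Cl₂) = 0.05457/2 = 0.02729 mol → 0.655 L

3.24 g Sn; 0.655 L Cl₂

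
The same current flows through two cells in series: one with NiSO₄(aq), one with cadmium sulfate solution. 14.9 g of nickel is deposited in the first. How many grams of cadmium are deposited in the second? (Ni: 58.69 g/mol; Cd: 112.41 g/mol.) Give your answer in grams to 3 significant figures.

n(Ni) = 14.9 / 58.69 = 0.2539 mol
Ni²⁺ + 2e⁻ → Ni, so n(e⁻) = 2 × 0.2539 = 0.5078 mol
Same current for the same time ⇒ same n(e⁻) = 0.5078 mol in both cells.
Cd²⁺ + 2e⁻ → Cd, so n(Cd) = 0.5078 / 2 = 0.2539 mol
m(Cd) = 0.2539 × 112.41 = 28.5 g

28.5 g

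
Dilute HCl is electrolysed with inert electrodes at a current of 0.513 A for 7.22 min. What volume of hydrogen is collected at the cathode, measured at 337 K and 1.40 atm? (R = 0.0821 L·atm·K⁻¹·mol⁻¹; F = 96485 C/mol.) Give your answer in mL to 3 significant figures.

22.8 mL

Charge passed = 0.513 × 433.2 = 222.2 C
n(e⁻) = 222.2 / 96485 = 0.002303 mol
2H⁺ + 2e⁻ → H₂, so n(H₂) = 0.002303 / 2 = 0.001152 mol
V = nRT/P = 0.001152 × 0.0821 × 337 / 1.40 = 0.02277 L
= 22.8 mL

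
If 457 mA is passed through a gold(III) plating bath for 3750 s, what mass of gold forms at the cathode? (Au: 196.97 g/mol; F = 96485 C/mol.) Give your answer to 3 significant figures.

Q = 0.457 A × 3750 s = 1714 C
Moles of electrons = 1714 / 96485 = 0.01776 mol
Au³⁺ + 3e⁻ → Au, so n(Au) = 0.01776 / 3 = 0.005920 mol
m = 0.005920 × 196.97 = 1.17 g

1.17 g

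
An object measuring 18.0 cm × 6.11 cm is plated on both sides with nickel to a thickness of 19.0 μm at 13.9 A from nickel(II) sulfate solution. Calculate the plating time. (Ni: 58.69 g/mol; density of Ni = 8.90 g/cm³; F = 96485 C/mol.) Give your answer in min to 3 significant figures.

Plated area = 2 × 18.0 × 6.11 = 220.0 cm²
Volume = 220.0 × 19.0×10⁻⁴ cm = 0.4180 cm³
m(Ni) = 0.4180 × 8.90 = 3.720 g
n(Ni) = 3.720 / 58.69 = 0.06338 mol; n(e⁻) = 2 × 0.06338 = 0.1268 mol
Q = 0.1268 × 96485 = 12230 C
t = 12230 / 13.9 = 879.9 s = 14.7 min

14.7 min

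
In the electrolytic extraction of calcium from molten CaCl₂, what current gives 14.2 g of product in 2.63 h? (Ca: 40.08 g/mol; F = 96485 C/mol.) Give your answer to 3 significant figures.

n(Ca) = 14.2 / 40.08 = 0.3543 mol
Ca²⁺ + 2e⁻ → Ca, so n(e⁻) = 2 × 0.3543 = 0.7086 mol
Q = 0.7086 × 96485 = 68370 C
I = Q / t = 68370 / 9468 s = 7.22 A

7.22 A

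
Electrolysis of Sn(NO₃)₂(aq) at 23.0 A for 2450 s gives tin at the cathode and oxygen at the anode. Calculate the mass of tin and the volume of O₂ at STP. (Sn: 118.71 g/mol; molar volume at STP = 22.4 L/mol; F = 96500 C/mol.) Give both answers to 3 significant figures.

Q = 23.0 × 2450 = 56350 C; n(e⁻) = 56350 / 96500 = 0.5839 mol
Cathode: Sn²⁺ + 2e⁻ → Sn → n(Sn) = 0.5839/2 = 0.2920 mol → 34.7 g
Anode: 2H₂O → O₂ + 4H⁺ + 4e⁻ → n(O₂) = 0.5839/4 = 0.1460 mol → 3.27 L

34.7 g Sn; 3.27 L O₂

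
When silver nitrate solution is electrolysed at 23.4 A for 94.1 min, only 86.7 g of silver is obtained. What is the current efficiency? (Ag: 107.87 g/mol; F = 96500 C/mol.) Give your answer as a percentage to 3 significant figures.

58.7%

Q = 23.4 × 5646 = 1.321×10^5 C
n(e⁻) = 1.321×10^5 / 96500 = 1.369 mol
Ag⁺ + e⁻ → Ag, so theoretical n(Ag) = 1.369 mol → 147.7 g
Efficiency = 86.7 / 147.7 = 0.5870 = 58.7%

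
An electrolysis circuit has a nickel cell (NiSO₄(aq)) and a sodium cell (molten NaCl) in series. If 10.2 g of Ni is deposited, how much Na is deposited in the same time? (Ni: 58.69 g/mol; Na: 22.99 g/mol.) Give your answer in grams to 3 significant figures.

7.99 g

n(Ni) = 10.2 / 58.69 = 0.1738 mol
Ni²⁺ + 2e⁻ → Ni, so n(e⁻) = 2 × 0.1738 = 0.3476 mol
Since the cells are in series, n(e⁻) in the Na cell is also 0.3476 mol.
Na⁺ + e⁻ → Na, so n(Na) = 0.3476 mol
m(Na) = 0.3476 × 22.99 = 7.99 g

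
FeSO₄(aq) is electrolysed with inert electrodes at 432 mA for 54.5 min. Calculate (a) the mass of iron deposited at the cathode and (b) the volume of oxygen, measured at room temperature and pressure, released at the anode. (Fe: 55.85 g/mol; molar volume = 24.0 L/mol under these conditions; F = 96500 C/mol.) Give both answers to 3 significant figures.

Q = 0.432 × 3270 = 1413 C; n(e⁻) = 1413 / 96500 = 0.01464 mol
Cathode: Fe²⁺ + 2e⁻ → Fe → n(Fe) = 0.01464/2 = 0.007320 mol → 0.409 g
Anode: 2H₂O → O₂ + 4H⁺ + 4e⁻ → n(O₂) = 0.01464/4 = 0.003660 mol → 0.0878 L

0.409 g Fe; 0.0878 L O₂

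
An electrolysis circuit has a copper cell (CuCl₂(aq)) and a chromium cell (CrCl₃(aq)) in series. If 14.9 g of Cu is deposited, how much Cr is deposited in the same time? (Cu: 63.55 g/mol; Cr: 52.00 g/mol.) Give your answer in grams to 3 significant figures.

n(Cu) = 14.9 / 63.55 = 0.2345 mol
Cu²⁺ + 2e⁻ → Cu, so n(e⁻) = 2 × 0.2345 = 0.4690 mol
Same current for the same time ⇒ same n(e⁻) = 0.4690 mol in both cells.
Cr³⁺ + 3e⁻ → Cr, so n(Cr) = 0.4690 / 3 = 0.1563 mol
m(Cr) = 0.1563 × 52.00 = 8.13 g

8.13 g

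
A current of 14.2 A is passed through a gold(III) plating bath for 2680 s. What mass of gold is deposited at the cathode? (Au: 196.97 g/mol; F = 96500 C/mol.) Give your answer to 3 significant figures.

Q = It = 14.2 × 2680 = 38060 C
n(e⁻) = Q/F = 38060/96500 = 0.3944 mol
Au³⁺ + 3e⁻ → Au, so n(Au) = 0.3944 / 3 = 0.1315 mol
m = 0.1315 × 196.97 = 25.9 g

25.9 g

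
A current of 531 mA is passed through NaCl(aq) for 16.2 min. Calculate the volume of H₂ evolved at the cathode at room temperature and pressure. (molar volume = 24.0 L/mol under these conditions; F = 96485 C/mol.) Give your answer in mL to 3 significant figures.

Charge passed = 0.531 × 972 = 516.1 C
Moles of electrons = 516.1 / 96485 = 0.005349 mol
2H⁺ + 2e⁻ → H₂, so n(H₂) = 0.005349 / 2 = 0.002675 mol
V = 0.002675 × 24.0 = 0.06420 L
= 64.2 mL

64.2 mL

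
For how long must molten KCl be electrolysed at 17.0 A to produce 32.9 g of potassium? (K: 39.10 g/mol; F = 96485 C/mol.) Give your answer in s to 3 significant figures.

n(K) = 32.9 / 39.10 = 0.8414 mol
K⁺ + e⁻ → K, so n(e⁻) = 0.8414 mol
Q = 0.8414 × 96485 = 81180 C
t = Q / I = 81180 / 17.0 = 4775 s

4780 s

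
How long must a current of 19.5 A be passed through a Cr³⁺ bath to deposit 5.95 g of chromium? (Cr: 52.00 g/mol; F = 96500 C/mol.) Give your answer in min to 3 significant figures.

28.3 min

n(Cr) = 5.95 / 52.00 = 0.1144 mol
Cr³⁺ + 3e⁻ → Cr, so n(e⁻) = 3 × 0.1144 = 0.3432 mol
Q = 0.3432 × 96500 = 33120 C
t = Q / I = 33120 / 19.5 = 1698 s = 28.3 min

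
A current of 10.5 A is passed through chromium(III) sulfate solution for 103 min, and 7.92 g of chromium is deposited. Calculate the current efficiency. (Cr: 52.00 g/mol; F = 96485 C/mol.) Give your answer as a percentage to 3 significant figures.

Q = 10.5 × 6180 = 64890 C
n(e⁻) = 64890 / 96485 = 0.6725 mol
Cr³⁺ + 3e⁻ → Cr, so theoretical n(Cr) = 0.2242 mol → 11.66 g
Efficiency = 7.92 / 11.66 = 0.6792 = 67.9%

67.9%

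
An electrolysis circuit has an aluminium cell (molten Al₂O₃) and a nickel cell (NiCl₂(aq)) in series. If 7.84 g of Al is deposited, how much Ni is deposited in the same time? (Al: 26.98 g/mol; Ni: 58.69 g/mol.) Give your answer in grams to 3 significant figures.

25.6 g

n(Al) = 7.84 / 26.98 = 0.2906 mol
Al³⁺ + 3e⁻ → Al, so n(e⁻) = 3 × 0.2906 = 0.8718 mol
Same current for the same time ⇒ same n(e⁻) = 0.8718 mol in both cells.
Ni²⁺ + 2e⁻ → Ni, so n(Ni) = 0.8718 / 2 = 0.4359 mol
m(Ni) = 0.4359 × 58.69 = 25.6 g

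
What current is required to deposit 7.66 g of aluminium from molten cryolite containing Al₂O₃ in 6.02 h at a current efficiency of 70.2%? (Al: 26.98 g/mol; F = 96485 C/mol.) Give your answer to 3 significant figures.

5.40 A

n(Al) = 7.66 / 26.98 = 0.2839 mol
Al³⁺ + 3e⁻ → Al, so n(e⁻) = 3 × 0.2839 = 0.8517 mol
Q = 0.8517 × 96485 / 0.702 = 1.171×10^5 C
I = Q / t = 1.171×10^5 / 21672 s = 5.40 A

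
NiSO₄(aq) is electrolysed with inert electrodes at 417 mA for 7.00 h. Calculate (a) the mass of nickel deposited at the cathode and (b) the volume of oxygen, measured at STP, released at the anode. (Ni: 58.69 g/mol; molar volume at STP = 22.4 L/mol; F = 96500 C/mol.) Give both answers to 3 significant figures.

Q = 0.417 × 25200 = 10510 C; n(e⁻) = 10510 / 96500 = 0.1089 mol
Cathode: Ni²⁺ + 2e⁻ → Ni → n(Ni) = 0.1089/2 = 0.05445 mol → 3.20 g
Anode: 2H₂O → O₂ + 4H⁺ + 4e⁻ → n(O₂) = 0.1089/4 = 0.02723 mol → 0.610 L

3.20 g Ni; 0.610 L O₂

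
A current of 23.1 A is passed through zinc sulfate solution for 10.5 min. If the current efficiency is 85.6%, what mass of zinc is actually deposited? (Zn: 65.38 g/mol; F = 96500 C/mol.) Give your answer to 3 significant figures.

Q = 23.1 × 630 = 14550 C
n(e⁻) = 14550 / 96500 = 0.1508 mol
Zn²⁺ + 2e⁻ → Zn, so theoretical m(Zn) = 0.07540 × 65.38 = 4.930 g
Actual mass = 85.6% × 4.930 = 4.22 g

4.22 g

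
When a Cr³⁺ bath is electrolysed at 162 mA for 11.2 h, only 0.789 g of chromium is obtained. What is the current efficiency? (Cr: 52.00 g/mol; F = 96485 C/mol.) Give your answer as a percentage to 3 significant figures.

Q = 0.162 × 40320 = 6532 C
n(e⁻) = 6532 / 96485 = 0.06770 mol
Cr³⁺ + 3e⁻ → Cr, so theoretical n(Cr) = 0.02257 mol → 1.174 g
Efficiency = 0.789 / 1.174 = 0.6721 = 67.2%

67.2%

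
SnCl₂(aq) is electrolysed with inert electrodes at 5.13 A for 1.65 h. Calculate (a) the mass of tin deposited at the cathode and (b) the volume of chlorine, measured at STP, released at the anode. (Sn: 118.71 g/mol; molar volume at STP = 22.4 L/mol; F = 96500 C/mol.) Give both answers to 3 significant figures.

Q = 5.13 × 5940 = 30470 C; n(e⁻) = 30470 / 96500 = 0.3158 mol
Cathode: Sn²⁺ + 2e⁻ → Sn → n(Sn) = 0.3158/2 = 0.1579 mol → 18.7 g
Anode: 2Cl⁻ → Cl₂ + 2e⁻ → n(Cl₂) = 0.3158/2 = 0.1579 mol → 3.54 L

18.7 g Sn; 3.54 L Cl₂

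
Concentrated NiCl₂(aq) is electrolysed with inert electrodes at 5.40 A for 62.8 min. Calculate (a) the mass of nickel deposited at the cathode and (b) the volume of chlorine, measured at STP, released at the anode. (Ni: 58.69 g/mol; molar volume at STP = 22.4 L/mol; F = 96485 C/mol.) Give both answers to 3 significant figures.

6.19 g Ni; 2.36 L Cl₂

Q = 5.40 × 3768 = 20350 C; n(e⁻) = 20350 / 96485 = 0.2109 mol
Cathode: Ni²⁺ + 2e⁻ → Ni → n(Ni) = 0.2109/2 = 0.1055 mol → 6.19 g
Anode: 2Cl⁻ → Cl₂ + 2e⁻ → n(Cl₂) = 0.2109/2 = 0.1055 mol → 2.36 L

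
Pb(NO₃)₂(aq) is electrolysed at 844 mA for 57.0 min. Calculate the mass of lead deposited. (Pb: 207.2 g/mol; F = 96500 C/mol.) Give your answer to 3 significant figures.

3.10 g

Q = 0.844 A × 3420 s = 2886 C
Moles of electrons = 2886 / 96500 = 0.02991 mol
Pb²⁺ + 2e⁻ → Pb, so n(Pb) = 0.02991 / 2 = 0.01496 mol
m = 0.01496 × 207.2 = 3.10 g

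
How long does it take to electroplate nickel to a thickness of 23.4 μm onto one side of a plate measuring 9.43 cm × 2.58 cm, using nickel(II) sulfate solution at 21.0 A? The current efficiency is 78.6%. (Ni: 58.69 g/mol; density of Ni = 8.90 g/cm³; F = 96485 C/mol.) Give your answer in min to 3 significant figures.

1.68 min

Plated area = 9.43 × 2.58 = 24.33 cm²
Volume = 24.33 × 23.4×10⁻⁴ cm = 0.05693 cm³
m(Ni) = 0.05693 × 8.90 = 0.5067 g
n(Ni) = 0.5067 / 58.69 = 0.008633 mol; n(e⁻) = 2 × 0.008633 = 0.01727 mol
Q = 0.01727 × 96485 / 0.786 = 2120 C
t = 2120 / 21.0 = 101.0 s = 1.68 min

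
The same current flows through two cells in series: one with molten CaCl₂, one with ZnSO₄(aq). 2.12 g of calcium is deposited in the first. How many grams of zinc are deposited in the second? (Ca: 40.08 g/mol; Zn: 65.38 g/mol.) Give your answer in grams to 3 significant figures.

n(Ca) = 2.12 / 40.08 = 0.05289 mol
Ca²⁺ + 2e⁻ → Ca, so n(e⁻) = 2 × 0.05289 = 0.1058 mol
Same current for the same time ⇒ same n(e⁻) = 0.1058 mol in both cells.
Zn²⁺ + 2e⁻ → Zn, so n(Zn) = 0.1058 / 2 = 0.05290 mol
m(Zn) = 0.05290 × 65.38 = 3.46 g

3.46 g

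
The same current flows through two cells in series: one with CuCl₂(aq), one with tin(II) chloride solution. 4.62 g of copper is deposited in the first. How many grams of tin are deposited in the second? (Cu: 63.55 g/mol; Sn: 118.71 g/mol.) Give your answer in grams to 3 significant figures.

8.63 g

n(Cu) = 4.62 / 63.55 = 0.07270 mol
Cu²⁺ + 2e⁻ → Cu, so n(e⁻) = 2 × 0.07270 = 0.1454 mol
Since the cells are in series, n(e⁻) in the Sn cell is also 0.1454 mol.
Sn²⁺ + 2e⁻ → Sn, so n(Sn) = 0.1454 / 2 = 0.07270 mol
m(Sn) = 0.07270 × 118.71 = 8.63 g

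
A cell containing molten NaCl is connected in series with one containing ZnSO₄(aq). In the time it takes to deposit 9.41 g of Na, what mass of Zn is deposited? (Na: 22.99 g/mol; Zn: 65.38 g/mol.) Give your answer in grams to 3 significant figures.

13.4 g

n(Na) = 9.41 / 22.99 = 0.4093 mol
Na⁺ + e⁻ → Na, so n(e⁻) = 0.4093 mol
The cells are in series, so the same charge (and hence the same n(e⁻) = 0.4093 mol) passes through both.
Zn²⁺ + 2e⁻ → Zn, so n(Zn) = 0.4093 / 2 = 0.2047 mol
m(Zn) = 0.2047 × 65.38 = 13.4 g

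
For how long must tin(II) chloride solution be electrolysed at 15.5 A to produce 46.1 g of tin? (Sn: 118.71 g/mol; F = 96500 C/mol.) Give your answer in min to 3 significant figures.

80.6 min

n(Sn) = 46.1 / 118.71 = 0.3883 mol
Sn²⁺ + 2e⁻ → Sn, so n(e⁻) = 2 × 0.3883 = 0.7766 mol
Q = 0.7766 × 96500 = 74940 C
t = Q / I = 74940 / 15.5 = 4835 s = 80.6 min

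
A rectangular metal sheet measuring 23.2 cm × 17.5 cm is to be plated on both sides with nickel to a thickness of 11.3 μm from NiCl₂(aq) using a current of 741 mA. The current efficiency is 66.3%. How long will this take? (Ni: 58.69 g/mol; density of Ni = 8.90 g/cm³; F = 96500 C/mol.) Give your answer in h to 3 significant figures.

15.2 h

Plated area = 2 × 23.2 × 17.5 = 812.0 cm²
Volume = 812.0 × 11.3×10⁻⁴ cm = 0.9176 cm³
m(Ni) = 0.9176 × 8.90 = 8.167 g
n(Ni) = 8.167 / 58.69 = 0.1392 mol; n(e⁻) = 2 × 0.1392 = 0.2784 mol
Q = 0.2784 × 96500 / 0.663 = 40520 C
t = 40520 / 0.741 = 54680 s = 15.2 h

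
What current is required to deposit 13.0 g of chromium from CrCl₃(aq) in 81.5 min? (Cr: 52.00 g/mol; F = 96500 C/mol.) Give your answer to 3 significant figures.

n(Cr) = 13.0 / 52.00 = 0.2500 mol
Cr³⁺ + 3e⁻ → Cr, so n(e⁻) = 3 × 0.2500 = 0.7500 mol
Q = 0.7500 × 96500 = 72380 C
I = Q / t = 72380 / 4890 s = 14.8 A

14.8 A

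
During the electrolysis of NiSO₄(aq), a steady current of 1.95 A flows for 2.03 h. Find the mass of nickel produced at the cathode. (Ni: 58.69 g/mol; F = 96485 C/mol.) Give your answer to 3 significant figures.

4.33 g

Q = It = 1.95 × 7308 = 14250 C
n(e⁻) = 14250 / 96485 = 0.1477 mol
Ni²⁺ + 2e⁻ → Ni, so n(Ni) = 0.1477 / 2 = 0.07385 mol
m = 0.07385 × 58.69 = 4.33 g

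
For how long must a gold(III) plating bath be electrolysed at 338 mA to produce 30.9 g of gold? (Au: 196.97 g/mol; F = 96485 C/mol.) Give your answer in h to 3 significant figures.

37.3 h

n(Au) = 30.9 / 196.97 = 0.1569 mol
Au³⁺ + 3e⁻ → Au, so n(e⁻) = 3 × 0.1569 = 0.4707 mol
Q = 0.4707 × 96485 = 45420 C
t = Q / I = 45420 / 0.338 = 1.344×10^5 s = 37.3 h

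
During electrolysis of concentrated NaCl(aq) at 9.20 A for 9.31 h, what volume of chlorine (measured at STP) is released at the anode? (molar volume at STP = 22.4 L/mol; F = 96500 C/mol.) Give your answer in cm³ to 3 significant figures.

Q = It = 9.20 × 33516 = 3.083×10^5 C
Moles of electrons = 3.083×10^5 / 96500 = 3.195 mol
2Cl⁻ → Cl₂ + 2e⁻, so n(Cl₂) = 3.195 / 2 = 1.598 mol
V = 1.598 × 22.4 = 35.80 L
= 35800 cm³

35800 cm³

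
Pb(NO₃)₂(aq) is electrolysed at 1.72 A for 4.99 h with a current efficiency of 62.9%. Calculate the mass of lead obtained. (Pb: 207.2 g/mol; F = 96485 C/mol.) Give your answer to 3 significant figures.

20.9 g

Q = 1.72 × 17964 = 30900 C
n(e⁻) = 30900 / 96485 = 0.3203 mol
Pb²⁺ + 2e⁻ → Pb, so theoretical m(Pb) = 0.1602 × 207.2 = 33.19 g
Actual mass = 62.9% × 33.19 = 20.9 g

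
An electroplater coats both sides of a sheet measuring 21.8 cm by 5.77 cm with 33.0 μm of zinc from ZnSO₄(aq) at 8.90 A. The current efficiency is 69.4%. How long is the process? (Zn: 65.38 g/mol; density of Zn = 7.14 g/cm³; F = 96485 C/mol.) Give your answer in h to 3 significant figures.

0.787 h

Plated area = 2 × 21.8 × 5.77 = 251.6 cm²
Volume = 251.6 × 33.0×10⁻⁴ cm = 0.8303 cm³
m(Zn) = 0.8303 × 7.14 = 5.928 g
n(Zn) = 5.928 / 65.38 = 0.09067 mol; n(e⁻) = 2 × 0.09067 = 0.1813 mol
Q = 0.1813 × 96485 / 0.694 = 25210 C
t = 25210 / 8.90 = 2833 s = 0.787 h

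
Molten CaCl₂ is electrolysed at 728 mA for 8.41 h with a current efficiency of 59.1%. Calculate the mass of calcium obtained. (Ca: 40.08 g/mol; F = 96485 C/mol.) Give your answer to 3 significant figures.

Q = 0.728 × 30276 = 22040 C
n(e⁻) = 22040 / 96485 = 0.2284 mol
Ca²⁺ + 2e⁻ → Ca, so theoretical m(Ca) = 0.1142 × 40.08 = 4.577 g
Actual mass = 59.1% × 4.577 = 2.71 g

2.71 g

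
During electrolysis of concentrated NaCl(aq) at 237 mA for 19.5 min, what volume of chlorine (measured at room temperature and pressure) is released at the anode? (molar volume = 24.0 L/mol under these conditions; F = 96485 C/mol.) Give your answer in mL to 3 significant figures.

Q = 0.237 A × 1170 s = 277.3 C
Moles of electrons = 277.3 / 96485 = 0.002874 mol
2Cl⁻ → Cl₂ + 2e⁻, so n(Cl₂) = 0.002874 / 2 = 0.001437 mol
V = 0.001437 × 24.0 = 0.03449 L
= 34.5 mL

34.5 mL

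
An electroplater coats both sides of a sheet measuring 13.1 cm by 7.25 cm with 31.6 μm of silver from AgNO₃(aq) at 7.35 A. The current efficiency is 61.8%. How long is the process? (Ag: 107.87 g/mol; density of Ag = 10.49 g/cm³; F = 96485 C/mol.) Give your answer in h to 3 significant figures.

0.344 h

Plated area = 2 × 13.1 × 7.25 = 190.0 cm²
Volume = 190.0 × 31.6×10⁻⁴ cm = 0.6004 cm³
m(Ag) = 0.6004 × 10.49 = 6.298 g
n(Ag) = 6.298 / 107.87 = 0.05839 mol; n(e⁻) = 0.05839 mol
Q = 0.05839 × 96485 / 0.618 = 9116 C
t = 9116 / 7.35 = 1240 s = 0.344 h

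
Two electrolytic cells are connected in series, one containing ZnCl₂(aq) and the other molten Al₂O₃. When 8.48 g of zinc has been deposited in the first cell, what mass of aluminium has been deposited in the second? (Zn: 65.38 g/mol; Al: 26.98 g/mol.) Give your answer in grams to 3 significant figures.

n(Zn) = 8.48 / 65.38 = 0.1297 mol
Zn²⁺ + 2e⁻ → Zn, so n(e⁻) = 2 × 0.1297 = 0.2594 mol
Since the cells are in series, n(e⁻) in the Al cell is also 0.2594 mol.
Al³⁺ + 3e⁻ → Al, so n(Al) = 0.2594 / 3 = 0.08647 mol
m(Al) = 0.08647 × 26.98 = 2.33 g

2.33 g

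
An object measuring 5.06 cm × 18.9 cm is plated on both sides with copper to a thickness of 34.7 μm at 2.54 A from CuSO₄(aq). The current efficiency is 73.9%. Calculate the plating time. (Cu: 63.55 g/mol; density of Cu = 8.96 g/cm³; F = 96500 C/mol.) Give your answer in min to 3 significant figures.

160 min

Plated area = 2 × 5.06 × 18.9 = 191.3 cm²
Volume = 191.3 × 34.7×10⁻⁴ cm = 0.6638 cm³
m(Cu) = 0.6638 × 8.96 = 5.948 g
n(Cu) = 5.948 / 63.55 = 0.09360 mol; n(e⁻) = 2 × 0.09360 = 0.1872 mol
Q = 0.1872 × 96500 / 0.739 = 24440 C
t = 24440 / 2.54 = 9622 s = 160 min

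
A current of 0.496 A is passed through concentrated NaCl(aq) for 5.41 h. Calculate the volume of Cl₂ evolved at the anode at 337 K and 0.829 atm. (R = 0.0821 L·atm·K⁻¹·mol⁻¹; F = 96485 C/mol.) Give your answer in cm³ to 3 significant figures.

Charge passed = 0.496 × 19476 = 9660 C
n(e⁻) = 9660 / 96485 = 0.1001 mol
2Cl⁻ → Cl₂ + 2e⁻, so n(Cl₂) = 0.1001 / 2 = 0.05005 mol
V = nRT/P = 0.05005 × 0.0821 × 337 / 0.829 = 1.670 L
= 1670 cm³

1670 cm³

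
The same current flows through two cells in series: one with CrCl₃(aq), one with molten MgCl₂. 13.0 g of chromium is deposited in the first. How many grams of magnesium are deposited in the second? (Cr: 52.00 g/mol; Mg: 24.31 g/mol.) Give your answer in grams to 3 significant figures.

n(Cr) = 13.0 / 52.00 = 0.2500 mol
Cr³⁺ + 3e⁻ → Cr, so n(e⁻) = 3 × 0.2500 = 0.7500 mol
In series, the same 0.7500 mol of electrons flows through the second cell.
Mg²⁺ + 2e⁻ → Mg, so n(Mg) = 0.7500 / 2 = 0.3750 mol
m(Mg) = 0.3750 × 24.31 = 9.12 g

9.12 g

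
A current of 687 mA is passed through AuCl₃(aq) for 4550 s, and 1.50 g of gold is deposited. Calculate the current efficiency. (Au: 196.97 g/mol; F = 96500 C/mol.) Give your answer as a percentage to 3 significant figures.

70.5%

Q = 0.687 × 4550 = 3126 C
n(e⁻) = 3126 / 96500 = 0.03239 mol
Au³⁺ + 3e⁻ → Au, so theoretical n(Au) = 0.01080 mol → 2.127 g
Efficiency = 1.50 / 2.127 = 0.7052 = 70.5%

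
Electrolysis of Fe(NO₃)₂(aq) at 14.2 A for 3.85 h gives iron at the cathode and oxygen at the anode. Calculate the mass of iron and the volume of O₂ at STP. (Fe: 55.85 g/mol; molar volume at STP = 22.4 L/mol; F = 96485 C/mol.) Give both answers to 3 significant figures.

Q = 14.2 × 13860 = 1.968×10^5 C; n(e⁻) = 1.968×10^5 / 96485 = 2.040 mol
Cathode: Fe²⁺ + 2e⁻ → Fe → n(Fe) = 2.040/2 = 1.020 mol → 57.0 g
Anode: 2H₂O → O₂ + 4H⁺ + 4e⁻ → n(O₂) = 2.040/4 = 0.5100 mol → 11.4 L

57.0 g Fe; 11.4 L O₂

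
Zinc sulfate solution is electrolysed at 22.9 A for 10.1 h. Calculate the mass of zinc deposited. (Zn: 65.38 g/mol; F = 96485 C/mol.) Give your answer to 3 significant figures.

Q = It = 22.9 × 36360 = 8.326×10^5 C
Moles of electrons = 8.326×10^5 / 96485 = 8.629 mol
Zn²⁺ + 2e⁻ → Zn, so n(Zn) = 8.629 / 2 = 4.315 mol
m = 4.315 × 65.38 = 282 g

282 g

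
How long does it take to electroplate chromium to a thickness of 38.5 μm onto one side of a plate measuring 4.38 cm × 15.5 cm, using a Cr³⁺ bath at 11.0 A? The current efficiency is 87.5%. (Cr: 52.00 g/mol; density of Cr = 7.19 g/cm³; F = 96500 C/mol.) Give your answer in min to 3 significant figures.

18.1 min

Plated area = 4.38 × 15.5 = 67.89 cm²
Volume = 67.89 × 38.5×10⁻⁴ cm = 0.2614 cm³
m(Cr) = 0.2614 × 7.19 = 1.879 g
n(Cr) = 1.879 / 52.00 = 0.03613 mol; n(e⁻) = 3 × 0.03613 = 0.1084 mol
Q = 0.1084 × 96500 / 0.875 = 11950 C
t = 11950 / 11.0 = 1086 s = 18.1 min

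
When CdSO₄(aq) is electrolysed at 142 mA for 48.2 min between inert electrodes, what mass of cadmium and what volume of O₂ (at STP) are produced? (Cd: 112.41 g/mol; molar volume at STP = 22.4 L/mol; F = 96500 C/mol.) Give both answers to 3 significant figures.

0.239 g Cd; 0.0238 L O₂

Q = 0.142 × 2892 = 410.7 C; n(e⁻) = 410.7 / 96500 = 0.004256 mol
Cathode: Cd²⁺ + 2e⁻ → Cd → n(Cd) = 0.004256/2 = 0.002128 mol → 0.239 g
Anode: 2H₂O → O₂ + 4H⁺ + 4e⁻ → n(O₂) = 0.004256/4 = 0.001064 mol → 0.0238 L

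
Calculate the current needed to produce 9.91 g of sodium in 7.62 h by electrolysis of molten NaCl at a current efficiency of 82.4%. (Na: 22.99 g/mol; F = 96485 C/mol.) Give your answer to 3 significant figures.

n(Na) = 9.91 / 22.99 = 0.4311 mol
Na⁺ + e⁻ → Na, so n(e⁻) = 0.4311 mol
Q = 0.4311 × 96485 / 0.824 = 50480 C
I = Q / t = 50480 / 27432 s = 1.84 A

1.84 A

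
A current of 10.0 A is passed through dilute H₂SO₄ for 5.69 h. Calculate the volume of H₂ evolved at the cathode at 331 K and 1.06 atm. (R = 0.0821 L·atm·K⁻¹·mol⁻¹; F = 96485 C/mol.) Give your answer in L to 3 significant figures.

Charge passed = 10.0 × 20484 = 2.048×10^5 C
n(e⁻) = 2.048×10^5 / 96485 = 2.123 mol
2H⁺ + 2e⁻ → H₂, so n(H₂) = 2.123 / 2 = 1.062 mol
V = nRT/P = 1.062 × 0.0821 × 331 / 1.06 = 27.23 L

27.2 L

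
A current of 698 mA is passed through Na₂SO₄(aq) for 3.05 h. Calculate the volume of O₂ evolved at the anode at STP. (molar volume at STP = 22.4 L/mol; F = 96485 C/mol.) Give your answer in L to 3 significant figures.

0.445 L

Charge passed = 0.698 × 10980 = 7664 C
n(e⁻) = Q/F = 7664/96485 = 0.07943 mol
2H₂O → O₂ + 4H⁺ + 4e⁻, so n(O₂) = 0.07943 / 4 = 0.01986 mol
V = 0.01986 × 22.4 = 0.4449 L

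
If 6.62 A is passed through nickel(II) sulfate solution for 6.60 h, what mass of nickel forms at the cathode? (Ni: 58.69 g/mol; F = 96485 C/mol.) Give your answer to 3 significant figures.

Q = It = 6.62 × 23760 = 1.573×10^5 C
Moles of electrons = 1.573×10^5 / 96485 = 1.630 mol
Ni²⁺ + 2e⁻ → Ni, so n(Ni) = 1.630 / 2 = 0.8150 mol
m = 0.8150 × 58.69 = 47.8 g

47.8 g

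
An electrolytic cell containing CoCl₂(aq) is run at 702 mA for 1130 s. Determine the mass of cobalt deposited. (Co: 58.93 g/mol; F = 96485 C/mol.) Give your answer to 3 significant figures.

Q = 0.702 A × 1130 s = 793.3 C
Moles of electrons = 793.3 / 96485 = 0.008222 mol
Co²⁺ + 2e⁻ → Co, so n(Co) = 0.008222 / 2 = 0.004111 mol
m = 0.004111 × 58.93 = 0.242 g

0.242 g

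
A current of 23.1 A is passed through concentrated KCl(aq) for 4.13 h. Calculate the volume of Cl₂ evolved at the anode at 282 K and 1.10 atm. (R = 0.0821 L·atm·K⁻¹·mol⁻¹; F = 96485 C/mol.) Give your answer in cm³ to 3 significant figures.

37500 cm³

Charge passed = 23.1 × 14868 = 3.435×10^5 C
Moles of electrons = 3.435×10^5 / 96485 = 3.560 mol
2Cl⁻ → Cl₂ + 2e⁻, so n(Cl₂) = 3.560 / 2 = 1.780 mol
V = nRT/P = 1.780 × 0.0821 × 282 / 1.10 = 37.46 L
= 37500 cm³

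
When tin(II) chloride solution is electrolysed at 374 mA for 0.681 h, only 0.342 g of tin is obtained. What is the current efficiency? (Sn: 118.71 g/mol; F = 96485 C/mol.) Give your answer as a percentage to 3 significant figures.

60.6%

Q = 0.374 × 2451.6 = 916.9 C
n(e⁻) = 916.9 / 96485 = 0.009503 mol
Sn²⁺ + 2e⁻ → Sn, so theoretical n(Sn) = 0.004752 mol → 0.5641 g
Efficiency = 0.342 / 0.5641 = 0.6063 = 60.6%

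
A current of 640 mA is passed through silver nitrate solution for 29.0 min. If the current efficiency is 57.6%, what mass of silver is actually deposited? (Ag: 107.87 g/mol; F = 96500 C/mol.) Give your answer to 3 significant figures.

0.717 g

Q = 0.640 × 1740 = 1114 C
n(e⁻) = 1114 / 96500 = 0.01154 mol
Ag⁺ + e⁻ → Ag, so theoretical m(Ag) = 0.01154 × 107.87 = 1.245 g
Actual mass = 57.6% × 1.245 = 0.717 g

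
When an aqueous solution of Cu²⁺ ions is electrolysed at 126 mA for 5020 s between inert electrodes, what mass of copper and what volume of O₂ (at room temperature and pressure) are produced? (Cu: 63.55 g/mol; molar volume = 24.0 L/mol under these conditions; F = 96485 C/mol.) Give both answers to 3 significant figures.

Q = 0.126 × 5020 = 632.5 C; n(e⁻) = 632.5 / 96485 = 0.006555 mol
Cathode: Cu²⁺ + 2e⁻ → Cu → n(Cu) = 0.006555/2 = 0.003278 mol → 0.208 g
Anode: 2H₂O → O₂ + 4H⁺ + 4e⁻ → n(O₂) = 0.006555/4 = 0.001639 mol → 0.0393 L

0.208 g Cu; 0.0393 L O₂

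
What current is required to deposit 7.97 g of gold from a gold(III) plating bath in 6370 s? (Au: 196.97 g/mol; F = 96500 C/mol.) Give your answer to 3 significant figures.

1.84 A

n(Au) = 7.97 / 196.97 = 0.04046 mol
Au³⁺ + 3e⁻ → Au, so n(e⁻) = 3 × 0.04046 = 0.1214 mol
Q = 0.1214 × 96500 = 11720 C
I = Q / t = 11720 / 6370 s = 1.84 A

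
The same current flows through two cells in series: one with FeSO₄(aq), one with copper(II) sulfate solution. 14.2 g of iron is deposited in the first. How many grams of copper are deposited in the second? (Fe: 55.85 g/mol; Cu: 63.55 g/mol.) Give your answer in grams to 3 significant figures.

n(Fe) = 14.2 / 55.85 = 0.2543 mol
Fe²⁺ + 2e⁻ → Fe, so n(e⁻) = 2 × 0.2543 = 0.5086 mol
In series, the same 0.5086 mol of electrons flows through the second cell.
Cu²⁺ + 2e⁻ → Cu, so n(Cu) = 0.5086 / 2 = 0.2543 mol
m(Cu) = 0.2543 × 63.55 = 16.2 g

16.2 g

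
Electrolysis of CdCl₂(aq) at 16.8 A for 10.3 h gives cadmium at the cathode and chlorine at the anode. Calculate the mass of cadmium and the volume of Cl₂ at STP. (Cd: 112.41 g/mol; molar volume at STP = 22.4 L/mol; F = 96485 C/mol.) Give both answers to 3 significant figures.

Q = 16.8 × 37080 = 6.229×10^5 C; n(e⁻) = 6.229×10^5 / 96485 = 6.456 mol
Cathode: Cd²⁺ + 2e⁻ → Cd → n(Cd) = 6.456/2 = 3.228 mol → 363 g
Anode: 2Cl⁻ → Cl₂ + 2e⁻ → n(Cl₂) = 6.456/2 = 3.228 mol → 72.3 L

363 g Cd; 72.3 L Cl₂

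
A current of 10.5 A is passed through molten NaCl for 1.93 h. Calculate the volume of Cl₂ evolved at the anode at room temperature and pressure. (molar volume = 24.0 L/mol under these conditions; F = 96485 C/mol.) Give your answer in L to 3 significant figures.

Q = 10.5 A × 6948 s = 72950 C
n(e⁻) = Q/F = 72950/96485 = 0.7561 mol
2Cl⁻ → Cl₂ + 2e⁻, so n(Cl₂) = 0.7561 / 2 = 0.3781 mol
V = 0.3781 × 24.0 = 9.074 L

9.07 L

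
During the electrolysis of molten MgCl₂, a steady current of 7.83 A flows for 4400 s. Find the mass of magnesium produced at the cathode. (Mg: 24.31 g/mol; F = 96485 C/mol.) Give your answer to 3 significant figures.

Q = 7.83 A × 4400 s = 34450 C
n(e⁻) = 34450 / 96485 = 0.3571 mol
Mg²⁺ + 2e⁻ → Mg, so n(Mg) = 0.3571 / 2 = 0.1786 mol
m = 0.1786 × 24.31 = 4.34 g

4.34 g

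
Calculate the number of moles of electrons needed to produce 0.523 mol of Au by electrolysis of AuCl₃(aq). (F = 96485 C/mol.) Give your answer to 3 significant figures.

Au³⁺ + 3e⁻ → Au, so n(e⁻) = 3 × 0.523 = 1.569 mol

1.57 mol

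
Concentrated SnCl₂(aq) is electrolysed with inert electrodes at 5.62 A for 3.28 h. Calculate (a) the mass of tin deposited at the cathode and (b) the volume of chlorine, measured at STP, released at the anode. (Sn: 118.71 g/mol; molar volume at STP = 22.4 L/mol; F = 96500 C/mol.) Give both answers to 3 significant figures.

Q = 5.62 × 11808 = 66360 C; n(e⁻) = 66360 / 96500 = 0.6877 mol
Cathode: Sn²⁺ + 2e⁻ → Sn → n(Sn) = 0.6877/2 = 0.3439 mol → 40.8 g
Anode: 2Cl⁻ → Cl₂ + 2e⁻ → n(Cl₂) = 0.6877/2 = 0.3439 mol → 7.70 L

40.8 g Sn; 7.70 L Cl₂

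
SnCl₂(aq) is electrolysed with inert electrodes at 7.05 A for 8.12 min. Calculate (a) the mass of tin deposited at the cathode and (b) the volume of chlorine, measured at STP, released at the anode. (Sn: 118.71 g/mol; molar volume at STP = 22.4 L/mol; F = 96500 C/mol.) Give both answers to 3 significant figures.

2.11 g Sn; 0.399 L Cl₂

Q = 7.05 × 487.2 = 3435 C; n(e⁻) = 3435 / 96500 = 0.03560 mol
Cathode: Sn²⁺ + 2e⁻ → Sn → n(Sn) = 0.03560/2 = 0.01780 mol → 2.11 g
Anode: 2Cl⁻ → Cl₂ + 2e⁻ → n(Cl₂) = 0.03560/2 = 0.01780 mol → 0.399 L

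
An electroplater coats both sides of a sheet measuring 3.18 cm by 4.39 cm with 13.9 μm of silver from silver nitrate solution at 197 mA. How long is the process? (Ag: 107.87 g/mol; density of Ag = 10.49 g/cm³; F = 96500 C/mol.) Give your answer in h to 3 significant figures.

0.514 h

Plated area = 2 × 3.18 × 4.39 = 27.92 cm²
Volume = 27.92 × 13.9×10⁻⁴ cm = 0.03881 cm³
m(Ag) = 0.03881 × 10.49 = 0.4071 g
n(Ag) = 0.4071 / 107.87 = 0.003774 mol; n(e⁻) = 0.003774 mol
Q = 0.003774 × 96500 = 364.2 C
t = 364.2 / 0.197 = 1849 s = 0.514 h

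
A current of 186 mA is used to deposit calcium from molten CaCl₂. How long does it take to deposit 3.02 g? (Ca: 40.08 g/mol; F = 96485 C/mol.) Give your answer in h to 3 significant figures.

n(Ca) = 3.02 / 40.08 = 0.07535 mol
Ca²⁺ + 2e⁻ → Ca, so n(e⁻) = 2 × 0.07535 = 0.1507 mol
Q = 0.1507 × 96485 = 14540 C
t = Q / I = 14540 / 0.186 = 78170 s = 21.7 h

21.7 h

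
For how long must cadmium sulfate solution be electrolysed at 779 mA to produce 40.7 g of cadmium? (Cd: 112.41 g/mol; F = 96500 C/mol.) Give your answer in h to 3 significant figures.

24.9 h

n(Cd) = 40.7 / 112.41 = 0.3621 mol
Cd²⁺ + 2e⁻ → Cd, so n(e⁻) = 2 × 0.3621 = 0.7242 mol
Q = 0.7242 × 96500 = 69890 C
t = Q / I = 69890 / 0.779 = 89720 s = 24.9 h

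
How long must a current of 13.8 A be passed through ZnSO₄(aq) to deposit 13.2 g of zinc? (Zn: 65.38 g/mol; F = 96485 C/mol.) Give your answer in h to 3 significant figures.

0.784 h

n(Zn) = 13.2 / 65.38 = 0.2019 mol
Zn²⁺ + 2e⁻ → Zn, so n(e⁻) = 2 × 0.2019 = 0.4038 mol
Q = 0.4038 × 96485 = 38960 C
t = Q / I = 38960 / 13.8 = 2823 s = 0.784 h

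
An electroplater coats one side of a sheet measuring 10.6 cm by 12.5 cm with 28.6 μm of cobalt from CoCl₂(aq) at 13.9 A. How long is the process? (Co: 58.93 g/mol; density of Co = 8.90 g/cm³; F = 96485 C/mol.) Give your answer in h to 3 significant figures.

0.221 h

Plated area = 10.6 × 12.5 = 132.5 cm²
Volume = 132.5 × 28.6×10⁻⁴ cm = 0.3790 cm³
m(Co) = 0.3790 × 8.90 = 3.373 g
n(Co) = 3.373 / 58.93 = 0.05724 mol; n(e⁻) = 2 × 0.05724 = 0.1145 mol
Q = 0.1145 × 96485 = 11050 C
t = 11050 / 13.9 = 795.0 s = 0.221 h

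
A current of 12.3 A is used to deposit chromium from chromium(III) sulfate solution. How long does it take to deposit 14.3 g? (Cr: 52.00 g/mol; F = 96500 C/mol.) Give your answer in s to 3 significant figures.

6470 s

n(Cr) = 14.3 / 52.00 = 0.2750 mol
Cr³⁺ + 3e⁻ → Cr, so n(e⁻) = 3 × 0.2750 = 0.8250 mol
Q = 0.8250 × 96500 = 79610 C
t = Q / I = 79610 / 12.3 = 6472 s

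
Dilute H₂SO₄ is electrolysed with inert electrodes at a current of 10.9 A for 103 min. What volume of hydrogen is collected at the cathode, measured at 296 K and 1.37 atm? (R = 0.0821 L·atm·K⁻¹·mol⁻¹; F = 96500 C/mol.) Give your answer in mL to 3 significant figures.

Q = 10.9 A × 6180 s = 67360 C
n(e⁻) = Q/F = 67360/96500 = 0.6980 mol
2H⁺ + 2e⁻ → H₂, so n(H₂) = 0.6980 / 2 = 0.3490 mol
V = nRT/P = 0.3490 × 0.0821 × 296 / 1.37 = 6.191 L
= 6190 mL

6190 mL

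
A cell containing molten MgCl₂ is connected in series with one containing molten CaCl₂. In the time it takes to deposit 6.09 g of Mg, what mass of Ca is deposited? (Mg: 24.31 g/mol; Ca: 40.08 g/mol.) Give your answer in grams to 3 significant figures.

10.0 g

n(Mg) = 6.09 / 24.31 = 0.2505 mol
Mg²⁺ + 2e⁻ → Mg, so n(e⁻) = 2 × 0.2505 = 0.5010 mol
Since the cells are in series, n(e⁻) in the Ca cell is also 0.5010 mol.
Ca²⁺ + 2e⁻ → Ca, so n(Ca) = 0.5010 / 2 = 0.2505 mol
m(Ca) = 0.2505 × 40.08 = 10.0 g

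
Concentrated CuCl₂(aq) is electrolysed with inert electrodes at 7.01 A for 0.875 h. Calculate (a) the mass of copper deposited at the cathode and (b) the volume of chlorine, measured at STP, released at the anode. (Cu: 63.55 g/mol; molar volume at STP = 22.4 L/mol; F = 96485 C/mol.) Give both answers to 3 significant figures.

7.27 g Cu; 2.56 L Cl₂

Q = 7.01 × 3150 = 22080 C; n(e⁻) = 22080 / 96485 = 0.2288 mol
Cathode: Cu²⁺ + 2e⁻ → Cu → n(Cu) = 0.2288/2 = 0.1144 mol → 7.27 g
Anode: 2Cl⁻ → Cl₂ + 2e⁻ → n(Cl₂) = 0.2288/2 = 0.1144 mol → 2.56 L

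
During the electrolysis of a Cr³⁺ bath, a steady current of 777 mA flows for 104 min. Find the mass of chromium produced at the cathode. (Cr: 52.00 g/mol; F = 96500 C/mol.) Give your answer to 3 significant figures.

Q = 0.777 A × 6240 s = 4848 C
n(e⁻) = 4848 / 96500 = 0.05024 mol
Cr³⁺ + 3e⁻ → Cr, so n(Cr) = 0.05024 / 3 = 0.01675 mol
m = 0.01675 × 52.00 = 0.871 g

0.871 g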